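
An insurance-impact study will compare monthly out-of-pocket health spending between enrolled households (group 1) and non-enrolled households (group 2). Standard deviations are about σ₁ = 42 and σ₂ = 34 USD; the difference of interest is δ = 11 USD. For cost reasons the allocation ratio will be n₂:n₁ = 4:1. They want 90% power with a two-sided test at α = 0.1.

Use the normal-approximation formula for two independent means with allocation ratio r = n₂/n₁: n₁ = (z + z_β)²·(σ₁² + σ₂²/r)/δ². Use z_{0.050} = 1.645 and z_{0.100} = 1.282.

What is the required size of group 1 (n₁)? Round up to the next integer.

n₁ = 146

n₁ = (z_{α/2} + z_β)² · (σ₁² + σ₂²/r) / δ²
   = (1.645 + 1.282)² · (42² + 34²/4) / 11²
   = 8.5673 · (1764 + 289) / 121
   = 8.5673 · 2053 / 121
   = 145.36
Round up → n₁ = 146; n₂ = r·n₁ = 4 × 146 = 584.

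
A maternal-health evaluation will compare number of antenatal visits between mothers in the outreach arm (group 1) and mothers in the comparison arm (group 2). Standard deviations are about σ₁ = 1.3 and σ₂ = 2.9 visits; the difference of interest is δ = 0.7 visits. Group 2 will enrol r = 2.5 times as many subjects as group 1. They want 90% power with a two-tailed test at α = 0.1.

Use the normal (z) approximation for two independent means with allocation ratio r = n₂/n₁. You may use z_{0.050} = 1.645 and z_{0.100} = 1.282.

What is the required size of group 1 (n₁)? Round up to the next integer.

n₁ = (z_{α/2} + z_β)² · (σ₁² + σ₂²/r) / δ²
   = (1.645 + 1.282)² · (1.3² + 2.9²/2.5) / 0.7²
   = 8.5673 · (1.69 + 3.364) / 0.49
   = 8.5673 · 5.054 / 0.49
   = 88.37
Round up → n₁ = 89; n₂ = r·n₁ = 2.5 × 89 = 223.

n₁ = 89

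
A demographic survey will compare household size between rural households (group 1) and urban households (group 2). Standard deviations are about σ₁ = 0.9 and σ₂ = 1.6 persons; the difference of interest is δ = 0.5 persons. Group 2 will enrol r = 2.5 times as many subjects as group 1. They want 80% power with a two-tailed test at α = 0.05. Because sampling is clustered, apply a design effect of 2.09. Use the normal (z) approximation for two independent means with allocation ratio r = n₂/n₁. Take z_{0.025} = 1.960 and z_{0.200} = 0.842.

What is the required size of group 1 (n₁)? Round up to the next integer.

n₁ = (z_{α/2} + z_β)² · (σ₁² + σ₂²/r) / δ²
   = (1.960 + 0.842)² · (0.9² + 1.6²/2.5) / 0.5²
   = 7.8512 · (0.81 + 1.024) / 0.25
   = 7.8512 · 1.834 / 0.25
   = 57.60
Design effect: 2.09 × 57.60 = 120.38.
Round up → n₁ = 121; n₂ = r·n₁ = 2.5 × 121 = 303.

n₁ = 121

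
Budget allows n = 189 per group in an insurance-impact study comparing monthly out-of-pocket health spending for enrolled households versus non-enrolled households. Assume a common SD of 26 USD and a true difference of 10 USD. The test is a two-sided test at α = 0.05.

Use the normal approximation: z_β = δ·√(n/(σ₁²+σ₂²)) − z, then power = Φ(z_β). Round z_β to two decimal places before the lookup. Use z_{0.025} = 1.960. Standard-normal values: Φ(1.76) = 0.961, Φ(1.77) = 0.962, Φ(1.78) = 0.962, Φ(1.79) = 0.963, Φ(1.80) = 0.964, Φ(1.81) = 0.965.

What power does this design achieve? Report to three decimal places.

z_β = δ·√(n/(σ₁²+σ₂²)) − z_{α/2}
    = 10 · √(189/1352) − 1.960
    = 10 · 0.37389 − 1.960
    = 3.7389 − 1.960 = 1.7789 → 1.78
Power = Φ(1.78) = 0.962.

Power ≈ 0.962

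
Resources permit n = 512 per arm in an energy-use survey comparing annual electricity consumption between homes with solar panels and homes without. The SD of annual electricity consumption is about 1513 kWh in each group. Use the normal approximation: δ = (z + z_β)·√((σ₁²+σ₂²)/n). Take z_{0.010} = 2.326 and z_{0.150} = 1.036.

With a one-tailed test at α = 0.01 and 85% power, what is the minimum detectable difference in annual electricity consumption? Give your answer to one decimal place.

Minimum detectable difference ≈ 317.9 kWh

δ = (z_α + z_β) · √((σ₁²+σ₂²)/n)
  = (2.326 + 1.036) · √(4578338/512)
  = 3.362 · √8942.1
  = 3.362 · 94.5625
  = 317.9191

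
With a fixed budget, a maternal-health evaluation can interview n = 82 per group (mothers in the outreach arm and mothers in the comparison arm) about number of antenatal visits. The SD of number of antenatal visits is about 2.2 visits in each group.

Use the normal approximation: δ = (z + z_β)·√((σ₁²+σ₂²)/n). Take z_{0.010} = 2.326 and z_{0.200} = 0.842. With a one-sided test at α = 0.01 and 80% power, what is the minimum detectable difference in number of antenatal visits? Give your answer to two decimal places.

δ = (z_α + z_β) · √((σ₁²+σ₂²)/n)
  = (2.326 + 0.842) · √(9.68/82)
  = 3.168 · √0.11805
  = 3.168 · 0.3436
  = 1.0885

Minimum detectable difference ≈ 1.09 visits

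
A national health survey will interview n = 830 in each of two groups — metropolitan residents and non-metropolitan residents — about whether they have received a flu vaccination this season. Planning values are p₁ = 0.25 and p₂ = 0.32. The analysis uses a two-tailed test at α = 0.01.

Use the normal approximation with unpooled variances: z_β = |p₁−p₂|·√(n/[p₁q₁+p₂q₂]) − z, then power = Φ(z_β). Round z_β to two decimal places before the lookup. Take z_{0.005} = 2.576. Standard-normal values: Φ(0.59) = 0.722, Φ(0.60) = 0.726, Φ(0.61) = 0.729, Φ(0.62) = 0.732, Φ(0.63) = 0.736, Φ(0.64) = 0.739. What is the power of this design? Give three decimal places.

z_β = |p₁−p₂|·√(n/[p₁q₁+p₂q₂]) − z_{α/2}
    = 0.07 · √(830/0.4051) − 2.576
    = 0.07 · 45.2645 − 2.576
    = 3.1685 − 2.576 = 0.5925 → 0.59
Power = Φ(0.59) = 0.722.

Power ≈ 0.722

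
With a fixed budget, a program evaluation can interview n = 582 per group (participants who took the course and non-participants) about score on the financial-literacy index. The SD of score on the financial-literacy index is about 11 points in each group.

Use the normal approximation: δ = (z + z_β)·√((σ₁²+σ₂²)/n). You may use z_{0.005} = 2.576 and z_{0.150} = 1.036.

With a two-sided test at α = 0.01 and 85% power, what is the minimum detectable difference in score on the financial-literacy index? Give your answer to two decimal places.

δ = (z_{α/2} + z_β) · √((σ₁²+σ₂²)/n)
  = (2.576 + 1.036) · √(242/582)
  = 3.612 · √0.41581
  = 3.612 · 0.6448
  = 2.3291

Minimum detectable difference ≈ 2.33 points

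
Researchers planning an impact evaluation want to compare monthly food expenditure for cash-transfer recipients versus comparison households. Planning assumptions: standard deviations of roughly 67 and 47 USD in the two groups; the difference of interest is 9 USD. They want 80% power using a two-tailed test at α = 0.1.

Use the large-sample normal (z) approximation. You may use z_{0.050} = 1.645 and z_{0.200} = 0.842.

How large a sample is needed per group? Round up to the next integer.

n = (z_{α/2} + z_β)² · (σ₁² + σ₂²) / δ²
  = (1.645 + 0.842)² · (67² + 47² = 6698) / 9²
  = 6.1852 · 6698 / 81
  = 511.46
Round up → n = 512 per group.

n = 512 per group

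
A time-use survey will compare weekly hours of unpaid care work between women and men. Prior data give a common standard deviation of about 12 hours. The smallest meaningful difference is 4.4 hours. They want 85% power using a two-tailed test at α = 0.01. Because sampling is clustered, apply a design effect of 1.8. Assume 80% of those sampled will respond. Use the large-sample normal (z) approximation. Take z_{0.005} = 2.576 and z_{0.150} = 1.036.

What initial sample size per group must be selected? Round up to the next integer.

n = (z_{α/2} + z_β)² · (σ₁² + σ₂²) / δ²
  = (2.576 + 1.036)² · (2·12² = 288) / 4.4²
  = 13.0465 · 288 / 19.36
  = 194.08
Design effect: 1.8 × 194.08 = 349.35.
Adjust for 80% response: 349.35 / 0.80 = 436.68.
Round up → n = 437 per group.

n = 437 per group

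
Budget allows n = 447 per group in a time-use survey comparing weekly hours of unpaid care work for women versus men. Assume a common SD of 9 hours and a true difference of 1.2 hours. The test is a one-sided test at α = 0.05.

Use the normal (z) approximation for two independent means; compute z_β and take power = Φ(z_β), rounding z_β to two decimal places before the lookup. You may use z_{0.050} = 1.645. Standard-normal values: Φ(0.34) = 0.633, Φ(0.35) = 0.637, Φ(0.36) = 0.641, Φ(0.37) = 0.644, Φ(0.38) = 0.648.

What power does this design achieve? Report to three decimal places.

z_β = δ·√(n/(σ₁²+σ₂²)) − z_α
    = 1.2 · √(447/162) − 1.645
    = 1.2 · 1.66110 − 1.645
    = 1.9933 − 1.645 = 0.3483 → 0.35
Power = Φ(0.35) = 0.637.

Power ≈ 0.637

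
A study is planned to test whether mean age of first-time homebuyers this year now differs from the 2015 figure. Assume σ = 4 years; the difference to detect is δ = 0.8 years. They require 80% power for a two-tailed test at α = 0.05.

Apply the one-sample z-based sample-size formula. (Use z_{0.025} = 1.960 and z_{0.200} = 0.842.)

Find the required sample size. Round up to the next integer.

n = (z_{α/2} + z_β)² · σ² / δ²
  = (1.960 + 0.842)² · 4² / 0.8²
  = 7.8512 · 16 / 0.64
  = 196.28
Round up → n = 197.

n = 197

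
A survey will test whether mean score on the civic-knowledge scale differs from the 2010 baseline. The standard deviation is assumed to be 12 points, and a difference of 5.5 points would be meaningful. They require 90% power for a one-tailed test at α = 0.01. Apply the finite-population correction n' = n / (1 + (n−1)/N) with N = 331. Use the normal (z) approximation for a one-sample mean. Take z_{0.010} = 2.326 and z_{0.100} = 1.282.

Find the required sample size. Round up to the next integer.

n = 53

n = (z_α + z_β)² · σ² / δ²
  = (2.326 + 1.282)² · 12² / 5.5²
  = 13.0177 · 144 / 30.25
  = 61.97
Finite-population correction (N = 331): 61.97 / (1 + (61.97 − 1)/331) = 52.33.
Round up → n = 53.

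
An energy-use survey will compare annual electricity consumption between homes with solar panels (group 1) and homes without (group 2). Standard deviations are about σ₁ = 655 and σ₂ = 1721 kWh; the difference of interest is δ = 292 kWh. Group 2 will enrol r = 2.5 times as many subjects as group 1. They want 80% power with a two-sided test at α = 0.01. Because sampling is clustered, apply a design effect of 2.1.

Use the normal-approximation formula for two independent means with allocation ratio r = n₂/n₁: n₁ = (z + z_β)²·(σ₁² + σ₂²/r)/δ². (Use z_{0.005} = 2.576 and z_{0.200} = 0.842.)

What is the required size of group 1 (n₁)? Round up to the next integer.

n₁ = 465

n₁ = (z_{α/2} + z_β)² · (σ₁² + σ₂²/r) / δ²
   = (2.576 + 0.842)² · (655² + 1721²/2.5) / 292²
   = 11.6827 · (429025 + 1184736.4) / 85264
   = 11.6827 · 1613761.4 / 85264
   = 221.11
Design effect: 2.1 × 221.11 = 464.34.
Round up → n₁ = 465; n₂ = r·n₁ = 2.5 × 465 = 1163.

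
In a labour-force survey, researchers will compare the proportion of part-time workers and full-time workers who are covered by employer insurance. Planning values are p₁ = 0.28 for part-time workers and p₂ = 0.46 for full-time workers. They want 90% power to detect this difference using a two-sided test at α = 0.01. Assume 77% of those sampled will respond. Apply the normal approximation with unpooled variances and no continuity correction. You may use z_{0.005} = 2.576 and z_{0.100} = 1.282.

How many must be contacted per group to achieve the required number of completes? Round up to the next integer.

n = (z_{α/2} + z_β)² · [p₁(1−p₁) + p₂(1−p₂)] / (p₁ − p₂)²
  = (2.576 + 1.282)² · (0.28·0.72 + 0.46·0.54) / (-0.18)²
  = (3.858)² · (0.2016 + 0.2484) / 0.0324
  = 14.8842 · 0.4500 / 0.0324
  = 206.72
Adjust for 77% response: 206.72 / 0.77 = 268.47.
Round up → n = 269 per group.

n = 269 per group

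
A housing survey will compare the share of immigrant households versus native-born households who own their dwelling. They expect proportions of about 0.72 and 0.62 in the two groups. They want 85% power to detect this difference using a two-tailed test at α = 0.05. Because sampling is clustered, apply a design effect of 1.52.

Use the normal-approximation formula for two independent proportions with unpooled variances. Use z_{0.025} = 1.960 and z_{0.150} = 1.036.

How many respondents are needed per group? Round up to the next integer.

n = 597 per group

n = (z_{α/2} + z_β)² · [p₁(1−p₁) + p₂(1−p₂)] / (p₁ − p₂)²
  = (1.960 + 1.036)² · (0.72·0.28 + 0.62·0.38) / (0.10)²
  = (2.996)² · (0.2016 + 0.2356) / 0.0100
  = 8.9760 · 0.4372 / 0.0100
  = 392.43
Design effect: 1.52 × 392.43 = 596.50.
Round up → n = 597 per group.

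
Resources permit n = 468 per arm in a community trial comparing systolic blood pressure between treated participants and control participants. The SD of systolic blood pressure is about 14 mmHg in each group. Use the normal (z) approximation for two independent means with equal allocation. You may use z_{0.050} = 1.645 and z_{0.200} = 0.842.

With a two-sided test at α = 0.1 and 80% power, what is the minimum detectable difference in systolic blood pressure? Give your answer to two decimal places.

δ = (z_{α/2} + z_β) · √((σ₁²+σ₂²)/n)
  = (1.645 + 0.842) · √(392/468)
  = 2.487 · √0.83761
  = 2.487 · 0.9152
  = 2.2761

Minimum detectable difference ≈ 2.28 mmHg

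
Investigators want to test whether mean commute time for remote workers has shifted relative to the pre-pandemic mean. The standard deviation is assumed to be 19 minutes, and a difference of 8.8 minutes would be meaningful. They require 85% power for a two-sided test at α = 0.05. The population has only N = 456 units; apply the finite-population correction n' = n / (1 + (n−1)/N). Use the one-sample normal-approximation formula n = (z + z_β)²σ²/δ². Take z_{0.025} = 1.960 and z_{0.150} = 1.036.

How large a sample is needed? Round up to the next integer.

n = 39

n = (z_{α/2} + z_β)² · σ² / δ²
  = (1.960 + 1.036)² · 19² / 8.8²
  = 8.9760 · 361 / 77.44
  = 41.84
Finite-population correction (N = 456): 41.84 / (1 + (41.84 − 1)/456) = 38.40.
Round up → n = 39.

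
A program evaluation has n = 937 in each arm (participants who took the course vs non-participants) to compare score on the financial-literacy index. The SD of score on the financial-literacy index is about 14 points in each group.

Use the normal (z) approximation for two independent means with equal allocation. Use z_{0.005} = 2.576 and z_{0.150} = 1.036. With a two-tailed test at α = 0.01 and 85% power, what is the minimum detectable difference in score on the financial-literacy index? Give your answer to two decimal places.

δ = (z_{α/2} + z_β) · √((σ₁²+σ₂²)/n)
  = (2.576 + 1.036) · √(392/937)
  = 3.612 · √0.41836
  = 3.612 · 0.6468
  = 2.3363

Minimum detectable difference ≈ 2.34 points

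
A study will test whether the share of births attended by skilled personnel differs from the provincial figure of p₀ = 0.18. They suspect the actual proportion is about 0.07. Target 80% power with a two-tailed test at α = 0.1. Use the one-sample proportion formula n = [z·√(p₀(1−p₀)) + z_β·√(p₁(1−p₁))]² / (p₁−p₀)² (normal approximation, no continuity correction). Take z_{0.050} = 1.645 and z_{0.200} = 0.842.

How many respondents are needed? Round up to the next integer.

n = [z_{α/2}·√(p₀q₀) + z_β·√(p₁q₁)]² / (p₁ − p₀)²
  = [1.645·√(0.18·0.82) + 0.842·√(0.07·0.93)]² / (-0.11)²
  = [1.645·0.3842 + 0.842·0.2551]² / 0.0121
  = [0.8468]² / 0.0121
  = 59.27
Round up → n = 60.

n = 60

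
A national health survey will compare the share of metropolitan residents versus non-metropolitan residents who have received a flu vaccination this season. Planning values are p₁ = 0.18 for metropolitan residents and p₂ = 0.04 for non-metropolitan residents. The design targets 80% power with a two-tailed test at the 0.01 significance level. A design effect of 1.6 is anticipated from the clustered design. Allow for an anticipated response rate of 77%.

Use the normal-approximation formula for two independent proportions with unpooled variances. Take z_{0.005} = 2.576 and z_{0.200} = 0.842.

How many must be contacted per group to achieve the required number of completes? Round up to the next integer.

n = 231 per group

n = (z_{α/2} + z_β)² · [p₁(1−p₁) + p₂(1−p₂)] / (p₁ − p₂)²
  = (2.576 + 0.842)² · (0.18·0.82 + 0.04·0.96) / (0.14)²
  = (3.418)² · (0.1476 + 0.0384) / 0.0196
  = 11.6827 · 0.1860 / 0.0196
  = 110.87
Design effect: 1.6 × 110.87 = 177.39.
Adjust for 77% response: 177.39 / 0.77 = 230.37.
Round up → n = 231 per group.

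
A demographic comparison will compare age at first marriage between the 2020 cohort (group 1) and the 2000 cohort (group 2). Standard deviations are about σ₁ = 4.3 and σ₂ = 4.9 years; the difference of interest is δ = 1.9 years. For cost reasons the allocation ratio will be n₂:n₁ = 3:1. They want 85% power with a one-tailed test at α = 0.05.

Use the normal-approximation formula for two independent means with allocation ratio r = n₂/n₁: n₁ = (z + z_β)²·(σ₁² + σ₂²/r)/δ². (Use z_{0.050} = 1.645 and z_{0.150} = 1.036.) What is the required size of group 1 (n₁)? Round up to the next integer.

n₁ = (z_α + z_β)² · (σ₁² + σ₂²/r) / δ²
   = (1.645 + 1.036)² · (4.3² + 4.9²/3) / 1.9²
   = 7.1878 · (18.49 + 8.0033) / 3.61
   = 7.1878 · 26.4933 / 3.61
   = 52.75
Round up → n₁ = 53; n₂ = r·n₁ = 3 × 53 = 159.

n₁ = 53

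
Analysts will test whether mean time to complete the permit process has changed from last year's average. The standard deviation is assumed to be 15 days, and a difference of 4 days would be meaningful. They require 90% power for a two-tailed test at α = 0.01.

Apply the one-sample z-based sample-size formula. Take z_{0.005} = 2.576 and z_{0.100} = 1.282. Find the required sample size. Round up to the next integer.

n = (z_{α/2} + z_β)² · σ² / δ²
  = (2.576 + 1.282)² · 15² / 4²
  = 14.8842 · 225 / 16
  = 209.31
Round up → n = 210.

n = 210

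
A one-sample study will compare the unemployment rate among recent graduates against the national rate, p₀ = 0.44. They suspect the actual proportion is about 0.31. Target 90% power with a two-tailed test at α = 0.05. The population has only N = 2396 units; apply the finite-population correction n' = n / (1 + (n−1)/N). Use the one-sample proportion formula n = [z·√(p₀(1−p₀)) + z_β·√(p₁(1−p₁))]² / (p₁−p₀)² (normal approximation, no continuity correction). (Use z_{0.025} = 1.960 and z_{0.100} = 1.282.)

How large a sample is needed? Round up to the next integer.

n = 137

n = [z_{α/2}·√(p₀q₀) + z_β·√(p₁q₁)]² / (p₁ − p₀)²
  = [1.960·√(0.44·0.56) + 1.282·√(0.31·0.69)]² / (-0.13)²
  = [1.960·0.4964 + 1.282·0.4625]² / 0.0169
  = [1.5658]² / 0.0169
  = 145.08
Finite-population correction (N = 2396): 145.08 / (1 + (145.08 − 1)/2396) = 136.85.
Round up → n = 137.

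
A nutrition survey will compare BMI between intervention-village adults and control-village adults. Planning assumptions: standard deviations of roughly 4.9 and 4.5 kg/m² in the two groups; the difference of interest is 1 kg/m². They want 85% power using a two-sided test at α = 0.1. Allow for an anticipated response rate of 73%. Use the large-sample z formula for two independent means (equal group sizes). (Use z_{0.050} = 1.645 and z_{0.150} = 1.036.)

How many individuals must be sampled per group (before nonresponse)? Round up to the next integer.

n = (z_{α/2} + z_β)² · (σ₁² + σ₂²) / δ²
  = (1.645 + 1.036)² · (4.9² + 4.5² = 44.26) / 1²
  = 7.1878 · 44.26 / 1
  = 318.13
Adjust for 73% response: 318.13 / 0.73 = 435.79.
Round up → n = 436 per group.

n = 436 per group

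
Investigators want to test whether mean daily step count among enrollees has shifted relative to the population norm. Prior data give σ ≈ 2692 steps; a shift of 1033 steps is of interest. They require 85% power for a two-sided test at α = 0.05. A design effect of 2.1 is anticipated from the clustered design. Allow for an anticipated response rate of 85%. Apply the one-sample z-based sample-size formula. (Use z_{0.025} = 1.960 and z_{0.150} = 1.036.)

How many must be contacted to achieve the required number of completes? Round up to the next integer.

n = (z_{α/2} + z_β)² · σ² / δ²
  = (1.960 + 1.036)² · 2692² / 1033²
  = 8.9760 · 7246864 / 1067089
  = 60.96
Design effect: 2.1 × 60.96 = 128.01.
Adjust for 85% response: 128.01 / 0.85 = 150.60.
Round up → n = 151.

n = 151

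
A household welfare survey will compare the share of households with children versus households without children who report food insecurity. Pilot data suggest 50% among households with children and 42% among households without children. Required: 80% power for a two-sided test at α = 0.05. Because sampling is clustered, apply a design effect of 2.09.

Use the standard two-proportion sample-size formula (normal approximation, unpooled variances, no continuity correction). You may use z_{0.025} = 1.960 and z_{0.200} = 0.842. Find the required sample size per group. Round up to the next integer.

n = 1266 per group

n = (z_{α/2} + z_β)² · [p₁(1−p₁) + p₂(1−p₂)] / (p₁ − p₂)²
  = (1.960 + 0.842)² · (0.50·0.50 + 0.42·0.58) / (0.08)²
  = (2.802)² · (0.2500 + 0.2436) / 0.0064
  = 7.8512 · 0.4936 / 0.0064
  = 605.52
Design effect: 2.09 × 605.52 = 1265.55.
Round up → n = 1266 per group.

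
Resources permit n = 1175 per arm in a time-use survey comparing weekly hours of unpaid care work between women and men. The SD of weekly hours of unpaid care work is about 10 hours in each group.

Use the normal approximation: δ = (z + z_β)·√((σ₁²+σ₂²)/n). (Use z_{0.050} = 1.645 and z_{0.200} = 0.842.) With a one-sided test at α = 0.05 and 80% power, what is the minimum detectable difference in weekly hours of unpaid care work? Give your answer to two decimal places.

Minimum detectable difference ≈ 1.03 hours

δ = (z_α + z_β) · √((σ₁²+σ₂²)/n)
  = (1.645 + 0.842) · √(200/1175)
  = 2.487 · √0.17021
  = 2.487 · 0.4126
  = 1.0261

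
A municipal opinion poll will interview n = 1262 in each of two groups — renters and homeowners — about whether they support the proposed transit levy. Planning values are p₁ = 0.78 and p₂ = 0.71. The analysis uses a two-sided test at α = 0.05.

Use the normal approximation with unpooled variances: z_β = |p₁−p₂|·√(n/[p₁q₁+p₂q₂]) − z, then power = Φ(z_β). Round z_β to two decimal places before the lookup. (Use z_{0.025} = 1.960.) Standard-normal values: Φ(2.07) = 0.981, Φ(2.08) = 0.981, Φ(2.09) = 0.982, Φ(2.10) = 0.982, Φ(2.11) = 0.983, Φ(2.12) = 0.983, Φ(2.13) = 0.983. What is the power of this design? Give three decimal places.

Power ≈ 0.982

z_β = |p₁−p₂|·√(n/[p₁q₁+p₂q₂]) − z_{α/2}
    = 0.07 · √(1262/0.3775) − 1.960
    = 0.07 · 57.8191 − 1.960
    = 4.0473 − 1.960 = 2.0873 → 2.09
Power = Φ(2.09) = 0.982.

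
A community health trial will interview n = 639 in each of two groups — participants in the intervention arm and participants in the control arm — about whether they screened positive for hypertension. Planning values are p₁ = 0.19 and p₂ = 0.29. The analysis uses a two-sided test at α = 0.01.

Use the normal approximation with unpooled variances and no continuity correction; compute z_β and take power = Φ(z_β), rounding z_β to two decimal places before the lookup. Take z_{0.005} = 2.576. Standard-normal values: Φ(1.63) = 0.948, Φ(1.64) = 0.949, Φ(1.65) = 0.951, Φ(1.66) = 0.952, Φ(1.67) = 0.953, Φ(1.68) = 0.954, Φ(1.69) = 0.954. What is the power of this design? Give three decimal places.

z_β = |p₁−p₂|·√(n/[p₁q₁+p₂q₂]) − z_{α/2}
    = 0.10 · √(639/0.3598) − 2.576
    = 0.10 · 42.1425 − 2.576
    = 4.2142 − 2.576 = 1.6382 → 1.64
Power = Φ(1.64) = 0.949.

Power ≈ 0.949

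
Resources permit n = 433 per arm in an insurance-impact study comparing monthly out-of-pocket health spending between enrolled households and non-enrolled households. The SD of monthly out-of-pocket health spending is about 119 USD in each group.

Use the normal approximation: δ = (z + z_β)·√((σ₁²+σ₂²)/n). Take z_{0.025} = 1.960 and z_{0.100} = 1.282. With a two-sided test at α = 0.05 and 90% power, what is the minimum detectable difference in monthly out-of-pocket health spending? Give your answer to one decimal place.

δ = (z_{α/2} + z_β) · √((σ₁²+σ₂²)/n)
  = (1.960 + 1.282) · √(28322/433)
  = 3.242 · √65.4088
  = 3.242 · 8.0876
  = 26.2199

Minimum detectable difference ≈ 26.2 USD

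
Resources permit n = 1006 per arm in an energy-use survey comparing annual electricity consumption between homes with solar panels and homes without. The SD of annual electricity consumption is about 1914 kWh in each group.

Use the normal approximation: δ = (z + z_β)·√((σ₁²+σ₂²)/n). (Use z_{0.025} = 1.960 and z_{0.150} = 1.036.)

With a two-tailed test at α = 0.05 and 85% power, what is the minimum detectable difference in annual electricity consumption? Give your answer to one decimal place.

δ = (z_{α/2} + z_β) · √((σ₁²+σ₂²)/n)
  = (1.960 + 1.036) · √(7326792/1006)
  = 2.996 · √7283.1
  = 2.996 · 85.3410
  = 255.6818

Minimum detectable difference ≈ 255.7 kWh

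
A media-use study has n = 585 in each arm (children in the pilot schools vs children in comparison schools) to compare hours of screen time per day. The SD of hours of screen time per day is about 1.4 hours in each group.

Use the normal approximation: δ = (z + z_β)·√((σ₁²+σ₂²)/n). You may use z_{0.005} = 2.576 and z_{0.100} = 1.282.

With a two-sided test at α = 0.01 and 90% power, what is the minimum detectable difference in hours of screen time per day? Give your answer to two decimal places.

δ = (z_{α/2} + z_β) · √((σ₁²+σ₂²)/n)
  = (2.576 + 1.282) · √(3.92/585)
  = 3.858 · √0.0067
  = 3.858 · 0.0819
  = 0.3158

Minimum detectable difference ≈ 0.32 hours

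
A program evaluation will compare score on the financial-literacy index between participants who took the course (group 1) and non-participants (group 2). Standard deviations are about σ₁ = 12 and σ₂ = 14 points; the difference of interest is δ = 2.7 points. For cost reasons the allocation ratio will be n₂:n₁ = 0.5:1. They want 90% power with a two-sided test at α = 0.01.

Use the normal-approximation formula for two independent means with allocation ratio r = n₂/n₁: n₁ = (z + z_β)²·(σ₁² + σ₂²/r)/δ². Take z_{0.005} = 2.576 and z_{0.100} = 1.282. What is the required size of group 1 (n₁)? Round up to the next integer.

n₁ = (z_{α/2} + z_β)² · (σ₁² + σ₂²/r) / δ²
   = (2.576 + 1.282)² · (12² + 14²/0.5) / 2.7²
   = 14.8842 · (144 + 392) / 7.29
   = 14.8842 · 536 / 7.29
   = 1094.36
Round up → n₁ = 1095; n₂ = r·n₁ = 0.5 × 1095 = 548.

n₁ = 1095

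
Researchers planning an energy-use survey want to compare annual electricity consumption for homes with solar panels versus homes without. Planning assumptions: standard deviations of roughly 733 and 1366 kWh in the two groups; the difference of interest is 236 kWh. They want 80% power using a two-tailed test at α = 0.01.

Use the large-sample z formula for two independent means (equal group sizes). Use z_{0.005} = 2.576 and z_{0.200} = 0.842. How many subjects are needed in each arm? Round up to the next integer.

n = (z_{α/2} + z_β)² · (σ₁² + σ₂²) / δ²
  = (2.576 + 0.842)² · (733² + 1366² = 2403245) / 236²
  = 11.6827 · 2403245 / 55696
  = 504.10
Round up → n = 505 per group.

n = 505 per group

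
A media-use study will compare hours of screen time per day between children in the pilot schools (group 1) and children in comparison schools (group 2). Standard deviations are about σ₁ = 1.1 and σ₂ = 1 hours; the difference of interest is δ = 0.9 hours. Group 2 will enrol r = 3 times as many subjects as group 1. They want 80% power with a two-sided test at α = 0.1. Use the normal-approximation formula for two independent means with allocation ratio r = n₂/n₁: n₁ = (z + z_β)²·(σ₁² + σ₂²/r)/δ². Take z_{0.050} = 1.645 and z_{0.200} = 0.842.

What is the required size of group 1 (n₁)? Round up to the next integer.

n₁ = 12

n₁ = (z_{α/2} + z_β)² · (σ₁² + σ₂²/r) / δ²
   = (1.645 + 0.842)² · (1.1² + 1²/3) / 0.9²
   = 6.1852 · (1.21 + 0.33333) / 0.81
   = 6.1852 · 1.5433 / 0.81
   = 11.78
Round up → n₁ = 12; n₂ = r·n₁ = 3 × 12 = 36.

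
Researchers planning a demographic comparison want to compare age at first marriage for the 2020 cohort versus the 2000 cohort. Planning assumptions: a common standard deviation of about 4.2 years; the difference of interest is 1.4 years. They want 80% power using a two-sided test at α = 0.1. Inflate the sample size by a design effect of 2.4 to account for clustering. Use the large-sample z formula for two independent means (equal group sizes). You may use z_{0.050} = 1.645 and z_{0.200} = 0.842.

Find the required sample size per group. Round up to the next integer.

n = (z_{α/2} + z_β)² · (σ₁² + σ₂²) / δ²
  = (1.645 + 0.842)² · (2·4.2² = 35.28) / 1.4²
  = 6.1852 · 35.28 / 1.96
  = 111.33
Design effect: 2.4 × 111.33 = 267.20.
Round up → n = 268 per group.

n = 268 per group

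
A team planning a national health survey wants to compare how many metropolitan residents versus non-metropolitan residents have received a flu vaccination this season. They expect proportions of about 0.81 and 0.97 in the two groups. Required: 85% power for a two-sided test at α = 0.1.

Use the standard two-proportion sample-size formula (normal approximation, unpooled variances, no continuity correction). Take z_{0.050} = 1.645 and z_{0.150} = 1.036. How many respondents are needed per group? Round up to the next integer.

n = 52 per group

n = (z_{α/2} + z_β)² · [p₁(1−p₁) + p₂(1−p₂)] / (p₁ − p₂)²
  = (1.645 + 1.036)² · (0.81·0.19 + 0.97·0.03) / (-0.16)²
  = (2.681)² · (0.1539 + 0.0291) / 0.0256
  = 7.1878 · 0.1830 / 0.0256
  = 51.38
Round up → n = 52 per group.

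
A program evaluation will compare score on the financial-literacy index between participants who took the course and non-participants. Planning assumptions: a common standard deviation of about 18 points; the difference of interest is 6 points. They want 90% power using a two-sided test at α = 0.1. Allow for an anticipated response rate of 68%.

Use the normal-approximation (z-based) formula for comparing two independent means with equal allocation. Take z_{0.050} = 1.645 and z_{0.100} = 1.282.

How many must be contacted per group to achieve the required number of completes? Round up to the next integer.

n = 227 per group

n = (z_{α/2} + z_β)² · (σ₁² + σ₂²) / δ²
  = (1.645 + 1.282)² · (2·18² = 648) / 6²
  = 8.5673 · 648 / 36
  = 154.21
Adjust for 68% response: 154.21 / 0.68 = 226.78.
Round up → n = 227 per group.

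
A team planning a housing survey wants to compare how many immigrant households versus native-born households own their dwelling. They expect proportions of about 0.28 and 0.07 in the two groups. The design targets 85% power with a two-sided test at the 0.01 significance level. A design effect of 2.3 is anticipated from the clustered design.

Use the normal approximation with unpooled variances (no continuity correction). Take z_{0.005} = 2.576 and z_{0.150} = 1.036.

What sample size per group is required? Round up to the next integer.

n = 182 per group

n = (z_{α/2} + z_β)² · [p₁(1−p₁) + p₂(1−p₂)] / (p₁ − p₂)²
  = (2.576 + 1.036)² · (0.28·0.72 + 0.07·0.93) / (0.21)²
  = (3.612)² · (0.2016 + 0.0651) / 0.0441
  = 13.0465 · 0.2667 / 0.0441
  = 78.90
Design effect: 2.3 × 78.90 = 181.47.
Round up → n = 182 per group.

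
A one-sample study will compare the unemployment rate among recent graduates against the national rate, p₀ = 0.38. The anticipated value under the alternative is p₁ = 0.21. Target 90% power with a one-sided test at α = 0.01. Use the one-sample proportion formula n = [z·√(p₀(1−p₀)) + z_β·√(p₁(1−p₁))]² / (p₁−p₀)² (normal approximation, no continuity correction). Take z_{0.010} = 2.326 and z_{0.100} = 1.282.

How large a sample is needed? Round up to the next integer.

n = 95

n = [z_α·√(p₀q₀) + z_β·√(p₁q₁)]² / (p₁ − p₀)²
  = [2.326·√(0.38·0.62) + 1.282·√(0.21·0.79)]² / (-0.17)²
  = [2.326·0.4854 + 1.282·0.4073]² / 0.0289
  = [1.6512]² / 0.0289
  = 94.34
Round up → n = 95.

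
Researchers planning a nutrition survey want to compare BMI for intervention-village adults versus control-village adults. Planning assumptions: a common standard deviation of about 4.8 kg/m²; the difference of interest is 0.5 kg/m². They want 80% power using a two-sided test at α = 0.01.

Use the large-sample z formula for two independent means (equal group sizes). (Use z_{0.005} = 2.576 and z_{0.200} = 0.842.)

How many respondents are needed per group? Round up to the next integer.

n = 2154 per group

n = (z_{α/2} + z_β)² · (σ₁² + σ₂²) / δ²
  = (2.576 + 0.842)² · (2·4.8² = 46.08) / 0.5²
  = 11.6827 · 46.08 / 0.25
  = 2153.36
Round up → n = 2154 per group.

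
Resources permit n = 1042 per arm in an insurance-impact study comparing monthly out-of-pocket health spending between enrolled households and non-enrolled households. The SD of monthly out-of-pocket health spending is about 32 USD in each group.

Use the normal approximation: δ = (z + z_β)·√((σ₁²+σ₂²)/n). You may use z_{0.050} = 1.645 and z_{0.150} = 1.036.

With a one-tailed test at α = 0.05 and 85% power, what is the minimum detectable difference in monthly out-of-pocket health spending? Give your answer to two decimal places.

Minimum detectable difference ≈ 3.76 USD

δ = (z_α + z_β) · √((σ₁²+σ₂²)/n)
  = (1.645 + 1.036) · √(2048/1042)
  = 2.681 · √1.9655
  = 2.681 · 1.4019
  = 3.7586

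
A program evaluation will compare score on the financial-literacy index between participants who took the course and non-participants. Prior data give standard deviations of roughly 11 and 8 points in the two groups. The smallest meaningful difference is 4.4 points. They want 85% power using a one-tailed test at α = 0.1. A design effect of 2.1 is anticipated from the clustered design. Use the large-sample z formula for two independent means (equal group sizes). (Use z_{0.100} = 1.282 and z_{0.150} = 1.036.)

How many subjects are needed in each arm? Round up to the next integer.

n = (z_α + z_β)² · (σ₁² + σ₂²) / δ²
  = (1.282 + 1.036)² · (11² + 8² = 185) / 4.4²
  = 5.3731 · 185 / 19.36
  = 51.34
Design effect: 2.1 × 51.34 = 107.82.
Round up → n = 108 per group.

n = 108 per group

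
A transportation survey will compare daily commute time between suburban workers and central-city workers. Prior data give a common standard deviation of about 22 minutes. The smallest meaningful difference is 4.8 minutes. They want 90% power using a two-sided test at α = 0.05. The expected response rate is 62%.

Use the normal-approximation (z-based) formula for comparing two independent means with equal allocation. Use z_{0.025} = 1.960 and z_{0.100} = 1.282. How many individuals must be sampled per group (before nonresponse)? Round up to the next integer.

n = 713 per group

n = (z_{α/2} + z_β)² · (σ₁² + σ₂²) / δ²
  = (1.960 + 1.282)² · (2·22² = 968) / 4.8²
  = 10.5106 · 968 / 23.04
  = 441.59
Adjust for 62% response: 441.59 / 0.62 = 712.24.
Round up → n = 713 per group.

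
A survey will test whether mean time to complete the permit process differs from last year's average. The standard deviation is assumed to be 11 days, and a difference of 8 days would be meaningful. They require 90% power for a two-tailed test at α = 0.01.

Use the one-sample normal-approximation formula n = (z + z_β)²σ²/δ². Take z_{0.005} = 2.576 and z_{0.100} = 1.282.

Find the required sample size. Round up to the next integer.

n = 29

n = (z_{α/2} + z_β)² · σ² / δ²
  = (2.576 + 1.282)² · 11² / 8²
  = 14.8842 · 121 / 64
  = 28.14
Round up → n = 29.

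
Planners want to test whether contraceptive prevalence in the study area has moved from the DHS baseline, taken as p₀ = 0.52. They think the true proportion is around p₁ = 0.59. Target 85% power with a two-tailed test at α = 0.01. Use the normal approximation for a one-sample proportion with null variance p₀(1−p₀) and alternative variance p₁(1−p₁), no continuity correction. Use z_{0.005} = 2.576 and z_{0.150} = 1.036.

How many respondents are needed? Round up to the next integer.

n = 659

n = [z_{α/2}·√(p₀q₀) + z_β·√(p₁q₁)]² / (p₁ − p₀)²
  = [2.576·√(0.52·0.48) + 1.036·√(0.59·0.41)]² / (0.07)²
  = [2.576·0.4996 + 1.036·0.4918]² / 0.0049
  = [1.7965]² / 0.0049
  = 658.66
Round up → n = 659.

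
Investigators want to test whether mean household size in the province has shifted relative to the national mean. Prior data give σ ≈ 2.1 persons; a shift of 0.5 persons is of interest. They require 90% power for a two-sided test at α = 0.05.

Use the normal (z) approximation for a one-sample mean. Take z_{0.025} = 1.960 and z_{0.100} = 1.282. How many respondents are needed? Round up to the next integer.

n = 186

n = (z_{α/2} + z_β)² · σ² / δ²
  = (1.960 + 1.282)² · 2.1² / 0.5²
  = 10.5106 · 4.41 / 0.25
  = 185.41
Round up → n = 186.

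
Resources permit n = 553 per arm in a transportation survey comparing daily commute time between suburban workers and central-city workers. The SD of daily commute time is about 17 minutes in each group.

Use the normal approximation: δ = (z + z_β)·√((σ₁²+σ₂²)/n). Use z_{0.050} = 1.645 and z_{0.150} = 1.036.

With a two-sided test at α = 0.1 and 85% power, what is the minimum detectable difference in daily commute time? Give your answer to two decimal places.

Minimum detectable difference ≈ 2.74 minutes

δ = (z_{α/2} + z_β) · √((σ₁²+σ₂²)/n)
  = (1.645 + 1.036) · √(578/553)
  = 2.681 · √1.0452
  = 2.681 · 1.0224
  = 2.7409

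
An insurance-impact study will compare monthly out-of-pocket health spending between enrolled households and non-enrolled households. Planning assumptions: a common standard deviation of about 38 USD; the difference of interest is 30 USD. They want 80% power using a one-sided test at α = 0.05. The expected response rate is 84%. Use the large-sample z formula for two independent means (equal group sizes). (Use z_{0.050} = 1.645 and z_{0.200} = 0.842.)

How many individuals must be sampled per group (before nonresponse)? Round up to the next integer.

n = 24 per group

n = (z_α + z_β)² · (σ₁² + σ₂²) / δ²
  = (1.645 + 0.842)² · (2·38² = 2888) / 30²
  = 6.1852 · 2888 / 900
  = 19.85
Adjust for 84% response: 19.85 / 0.84 = 23.63.
Round up → n = 24 per group.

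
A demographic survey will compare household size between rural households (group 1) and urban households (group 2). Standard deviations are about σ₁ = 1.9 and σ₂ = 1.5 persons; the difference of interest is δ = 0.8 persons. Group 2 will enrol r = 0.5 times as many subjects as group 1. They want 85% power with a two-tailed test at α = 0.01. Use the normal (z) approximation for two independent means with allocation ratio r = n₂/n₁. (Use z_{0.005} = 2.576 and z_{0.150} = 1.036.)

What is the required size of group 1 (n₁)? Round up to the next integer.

n₁ = 166

n₁ = (z_{α/2} + z_β)² · (σ₁² + σ₂²/r) / δ²
   = (2.576 + 1.036)² · (1.9² + 1.5²/0.5) / 0.8²
   = 13.0465 · (3.61 + 4.5) / 0.64
   = 13.0465 · 8.11 / 0.64
   = 165.32
Round up → n₁ = 166; n₂ = r·n₁ = 0.5 × 166 = 83.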